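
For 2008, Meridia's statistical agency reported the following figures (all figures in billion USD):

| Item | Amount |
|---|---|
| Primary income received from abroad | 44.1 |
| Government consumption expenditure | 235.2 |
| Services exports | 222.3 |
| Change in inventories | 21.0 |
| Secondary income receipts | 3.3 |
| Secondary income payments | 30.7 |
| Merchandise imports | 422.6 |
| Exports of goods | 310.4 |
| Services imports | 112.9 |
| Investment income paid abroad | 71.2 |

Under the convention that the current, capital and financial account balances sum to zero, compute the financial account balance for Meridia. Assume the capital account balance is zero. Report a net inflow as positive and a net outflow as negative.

Goods balance = 310.4 - 422.6 = -112.2
Services balance = 222.3 - 112.9 = 109.4
Trade balance (goods + services) = -112.2 + 109.4 = -2.8
Net primary income = 44.1 - 71.2 = -27.1
Net secondary income = 3.3 - 30.7 = -27.4
Current account = -2.8 + (-27.1) + (-27.4) = -57.3
Financial account = -(-57.3) = 57.3

57.3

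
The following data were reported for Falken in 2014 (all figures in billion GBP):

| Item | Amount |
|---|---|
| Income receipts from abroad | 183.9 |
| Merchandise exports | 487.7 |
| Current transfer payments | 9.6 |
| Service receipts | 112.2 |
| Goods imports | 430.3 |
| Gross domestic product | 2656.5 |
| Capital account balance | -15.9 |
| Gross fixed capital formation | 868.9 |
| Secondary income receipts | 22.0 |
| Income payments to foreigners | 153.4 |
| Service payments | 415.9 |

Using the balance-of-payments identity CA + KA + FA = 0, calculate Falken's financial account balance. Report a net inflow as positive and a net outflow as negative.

Goods balance = 487.7 - 430.3 = 57.4
Services balance = 112.2 - 415.9 = -303.7
Trade balance (goods + services) = 57.4 + (-303.7) = -246.3
Net primary income = 183.9 - 153.4 = 30.5
Net secondary income = 22.0 - 9.6 = 12.4
Current account = -246.3 + 30.5 + 12.4 = -203.4
Financial account = -(-203.4 + (-15.9)) = 219.3

219.3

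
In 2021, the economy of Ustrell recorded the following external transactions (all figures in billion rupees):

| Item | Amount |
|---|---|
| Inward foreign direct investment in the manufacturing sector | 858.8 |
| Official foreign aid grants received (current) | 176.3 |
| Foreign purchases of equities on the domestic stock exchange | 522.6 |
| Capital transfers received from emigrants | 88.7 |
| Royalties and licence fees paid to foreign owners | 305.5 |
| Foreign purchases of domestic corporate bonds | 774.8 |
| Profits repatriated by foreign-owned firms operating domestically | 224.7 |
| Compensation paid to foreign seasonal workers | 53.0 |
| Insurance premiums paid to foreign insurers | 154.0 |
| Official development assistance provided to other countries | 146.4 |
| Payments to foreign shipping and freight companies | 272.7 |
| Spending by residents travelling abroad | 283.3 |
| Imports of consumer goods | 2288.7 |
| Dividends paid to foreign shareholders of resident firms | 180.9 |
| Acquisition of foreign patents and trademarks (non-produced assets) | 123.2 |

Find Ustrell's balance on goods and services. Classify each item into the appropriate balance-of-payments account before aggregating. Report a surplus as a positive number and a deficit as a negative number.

Goods: -2288.7
Services: -283.3 - 272.7 - 154.0 - 305.5 = -1015.5
Trade balance = -2288.7 + (-1015.5) = -3304.2
(Excluded from the trade balance — financial account: inward foreign direct investment in the manufacturing sector 858.8, foreign purchases of equities on the domestic stock exchange 522.6, foreign purchases of domestic corporate bonds 774.8; secondary income: official foreign aid grants received (current) 176.3, official development assistance provided to other countries 146.4; capital account: capital transfers received from emigrants 88.7, acquisition of foreign patents and trademarks (non-produced assets) 123.2; primary income: profits repatriated by foreign-owned firms operating domestically 224.7, compensation paid to foreign seasonal workers 53.0, dividends paid to foreign shareholders of resident firms 180.9.)

-3304.2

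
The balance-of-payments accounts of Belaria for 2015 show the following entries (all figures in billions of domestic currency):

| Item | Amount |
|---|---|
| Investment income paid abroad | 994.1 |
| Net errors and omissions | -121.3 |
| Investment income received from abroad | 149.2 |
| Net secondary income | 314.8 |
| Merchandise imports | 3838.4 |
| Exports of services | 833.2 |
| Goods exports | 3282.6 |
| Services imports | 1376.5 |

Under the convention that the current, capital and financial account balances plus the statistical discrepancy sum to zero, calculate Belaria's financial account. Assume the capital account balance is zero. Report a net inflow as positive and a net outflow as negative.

1750.5

Goods balance = 3282.6 - 3838.4 = -555.8
Services balance = 833.2 - 1376.5 = -543.3
Trade balance (goods + services) = -555.8 + (-543.3) = -1099.1
Net primary income = 149.2 - 994.1 = -844.9
Net secondary income = 314.8
Current account = -1099.1 + (-844.9) + 314.8 = -1629.2
Financial account = -(-1629.2 + (-121.3)) = 1750.5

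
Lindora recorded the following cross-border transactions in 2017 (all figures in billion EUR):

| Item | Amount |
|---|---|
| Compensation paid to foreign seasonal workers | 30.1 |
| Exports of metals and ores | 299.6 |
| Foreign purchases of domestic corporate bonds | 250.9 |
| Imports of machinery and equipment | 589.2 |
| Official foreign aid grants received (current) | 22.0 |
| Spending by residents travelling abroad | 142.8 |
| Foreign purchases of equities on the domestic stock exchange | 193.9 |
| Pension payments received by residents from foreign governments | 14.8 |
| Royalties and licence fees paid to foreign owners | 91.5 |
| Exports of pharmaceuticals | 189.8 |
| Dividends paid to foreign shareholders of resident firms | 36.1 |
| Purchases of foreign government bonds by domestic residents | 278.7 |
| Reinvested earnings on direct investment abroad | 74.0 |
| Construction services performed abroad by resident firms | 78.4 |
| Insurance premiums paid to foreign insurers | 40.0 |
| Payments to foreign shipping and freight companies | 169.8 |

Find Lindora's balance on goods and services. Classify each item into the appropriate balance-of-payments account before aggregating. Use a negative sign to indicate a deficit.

Goods: 299.6 - 589.2 + 189.8 = -99.8
Services: -169.8 - 40.0 - 142.8 + 78.4 - 91.5 = -365.7
Trade balance = -99.8 + (-365.7) = -465.5
(Excluded from the trade balance — primary income: compensation paid to foreign seasonal workers 30.1, dividends paid to foreign shareholders of resident firms 36.1, reinvested earnings on direct investment abroad 74.0; financial account: foreign purchases of domestic corporate bonds 250.9, foreign purchases of equities on the domestic stock exchange 193.9, purchases of foreign government bonds by domestic residents 278.7; secondary income: official foreign aid grants received (current) 22.0, pension payments received by residents from foreign governments 14.8.)

-465.5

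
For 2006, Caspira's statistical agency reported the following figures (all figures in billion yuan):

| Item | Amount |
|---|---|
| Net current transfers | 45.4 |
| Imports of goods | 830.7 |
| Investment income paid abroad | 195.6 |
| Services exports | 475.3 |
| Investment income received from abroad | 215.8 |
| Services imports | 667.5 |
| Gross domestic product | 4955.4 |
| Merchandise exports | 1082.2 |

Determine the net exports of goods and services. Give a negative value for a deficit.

Goods balance = 1082.2 - 830.7 = 251.5
Services balance = 475.3 - 667.5 = -192.2
Trade balance (goods + services) = 251.5 + (-192.2) = 59.3

59.3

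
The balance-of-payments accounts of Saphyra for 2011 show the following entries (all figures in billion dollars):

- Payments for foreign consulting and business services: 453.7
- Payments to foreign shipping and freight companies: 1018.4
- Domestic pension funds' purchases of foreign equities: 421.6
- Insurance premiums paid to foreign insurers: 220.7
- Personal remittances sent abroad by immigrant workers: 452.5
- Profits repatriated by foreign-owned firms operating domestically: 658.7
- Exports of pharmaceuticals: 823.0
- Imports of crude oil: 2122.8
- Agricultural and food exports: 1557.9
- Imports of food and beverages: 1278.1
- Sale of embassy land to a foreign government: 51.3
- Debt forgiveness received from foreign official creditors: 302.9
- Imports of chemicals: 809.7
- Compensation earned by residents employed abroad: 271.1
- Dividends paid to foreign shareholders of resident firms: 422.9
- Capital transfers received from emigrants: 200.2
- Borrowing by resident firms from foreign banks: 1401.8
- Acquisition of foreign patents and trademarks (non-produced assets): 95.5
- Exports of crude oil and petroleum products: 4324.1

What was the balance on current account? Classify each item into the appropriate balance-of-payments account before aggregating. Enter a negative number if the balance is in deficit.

-461.4

Goods: -1278.1 - 809.7 - 2122.8 + 823.0 + 1557.9 + 4324.1 = 2494.4
Services: -220.7 - 453.7 - 1018.4 = -1692.8
Primary income: -658.7 + 271.1 - 422.9 = -810.5
Secondary income: -452.5
Current account = 2494.4 + (-1692.8) + (-810.5) + (-452.5) = -461.4
(Excluded from the current account — financial account: domestic pension funds' purchases of foreign equities 421.6, borrowing by resident firms from foreign banks 1401.8; capital account: sale of embassy land to a foreign government 51.3, debt forgiveness received from foreign official creditors 302.9, capital transfers received from emigrants 200.2, acquisition of foreign patents and trademarks (non-produced assets) 95.5.)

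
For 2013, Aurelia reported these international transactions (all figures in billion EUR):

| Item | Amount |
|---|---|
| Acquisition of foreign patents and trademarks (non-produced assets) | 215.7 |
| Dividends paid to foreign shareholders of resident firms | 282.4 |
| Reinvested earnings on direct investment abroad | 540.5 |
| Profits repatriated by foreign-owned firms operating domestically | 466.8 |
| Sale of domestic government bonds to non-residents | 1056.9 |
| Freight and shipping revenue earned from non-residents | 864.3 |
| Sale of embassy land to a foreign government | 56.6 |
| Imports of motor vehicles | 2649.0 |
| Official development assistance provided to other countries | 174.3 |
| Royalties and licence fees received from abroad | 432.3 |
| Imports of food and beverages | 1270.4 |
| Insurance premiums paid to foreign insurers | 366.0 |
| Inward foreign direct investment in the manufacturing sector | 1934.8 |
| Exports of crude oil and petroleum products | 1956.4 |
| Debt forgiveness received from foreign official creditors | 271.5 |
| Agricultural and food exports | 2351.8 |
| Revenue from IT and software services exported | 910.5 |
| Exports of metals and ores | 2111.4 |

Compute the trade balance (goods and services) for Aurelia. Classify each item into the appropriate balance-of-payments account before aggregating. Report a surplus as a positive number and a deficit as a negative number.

Goods: -1270.4 + 2351.8 + 2111.4 + 1956.4 - 2649.0 = 2500.2
Services: 910.5 + 864.3 - 366.0 + 432.3 = 1841.1
Trade balance = 2500.2 + 1841.1 = 4341.3
(Excluded from the trade balance — capital account: acquisition of foreign patents and trademarks (non-produced assets) 215.7, sale of embassy land to a foreign government 56.6, debt forgiveness received from foreign official creditors 271.5; primary income: dividends paid to foreign shareholders of resident firms 282.4, reinvested earnings on direct investment abroad 540.5, profits repatriated by foreign-owned firms operating domestically 466.8; financial account: sale of domestic government bonds to non-residents 1056.9, inward foreign direct investment in the manufacturing sector 1934.8; secondary income: official development assistance provided to other countries 174.3.)

4341.3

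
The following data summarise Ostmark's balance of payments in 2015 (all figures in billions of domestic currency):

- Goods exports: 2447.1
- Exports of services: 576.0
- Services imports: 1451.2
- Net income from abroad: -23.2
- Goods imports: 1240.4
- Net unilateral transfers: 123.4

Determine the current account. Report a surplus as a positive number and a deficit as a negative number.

Goods balance = 2447.1 - 1240.4 = 1206.7
Services balance = 576.0 - 1451.2 = -875.2
Trade balance (goods + services) = 1206.7 + (-875.2) = 331.5
Net primary income = -23.2
Net secondary income = 123.4
Current account = 331.5 + (-23.2) + 123.4 = 431.7

431.7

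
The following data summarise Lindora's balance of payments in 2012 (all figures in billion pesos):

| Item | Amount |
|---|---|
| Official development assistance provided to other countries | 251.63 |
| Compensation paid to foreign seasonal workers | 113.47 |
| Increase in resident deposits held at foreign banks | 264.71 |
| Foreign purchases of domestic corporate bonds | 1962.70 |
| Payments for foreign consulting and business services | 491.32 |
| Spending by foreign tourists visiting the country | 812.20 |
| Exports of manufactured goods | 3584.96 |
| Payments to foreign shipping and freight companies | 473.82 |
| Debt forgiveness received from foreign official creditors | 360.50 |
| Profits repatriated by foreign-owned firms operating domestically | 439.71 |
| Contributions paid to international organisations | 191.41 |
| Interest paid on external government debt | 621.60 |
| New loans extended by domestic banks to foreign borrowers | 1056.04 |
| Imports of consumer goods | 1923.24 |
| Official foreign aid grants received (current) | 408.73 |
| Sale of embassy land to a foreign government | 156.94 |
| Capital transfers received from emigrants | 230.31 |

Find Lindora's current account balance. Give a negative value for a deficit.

299.69

Goods: 3584.96 - 1923.24 = 1661.72
Services: -473.82 + 812.20 - 491.32 = -152.94
Primary income: -621.60 - 113.47 - 439.71 = -1174.78
Secondary income: 408.73 - 251.63 - 191.41 = -34.31
Current account = 1661.72 + (-152.94) + (-1174.78) + (-34.31) = 299.69
(Excluded from the current account — financial account: increase in resident deposits held at foreign banks 264.71, foreign purchases of domestic corporate bonds 1962.70, new loans extended by domestic banks to foreign borrowers 1056.04; capital account: debt forgiveness received from foreign official creditors 360.50, sale of embassy land to a foreign government 156.94, capital transfers received from emigrants 230.31.)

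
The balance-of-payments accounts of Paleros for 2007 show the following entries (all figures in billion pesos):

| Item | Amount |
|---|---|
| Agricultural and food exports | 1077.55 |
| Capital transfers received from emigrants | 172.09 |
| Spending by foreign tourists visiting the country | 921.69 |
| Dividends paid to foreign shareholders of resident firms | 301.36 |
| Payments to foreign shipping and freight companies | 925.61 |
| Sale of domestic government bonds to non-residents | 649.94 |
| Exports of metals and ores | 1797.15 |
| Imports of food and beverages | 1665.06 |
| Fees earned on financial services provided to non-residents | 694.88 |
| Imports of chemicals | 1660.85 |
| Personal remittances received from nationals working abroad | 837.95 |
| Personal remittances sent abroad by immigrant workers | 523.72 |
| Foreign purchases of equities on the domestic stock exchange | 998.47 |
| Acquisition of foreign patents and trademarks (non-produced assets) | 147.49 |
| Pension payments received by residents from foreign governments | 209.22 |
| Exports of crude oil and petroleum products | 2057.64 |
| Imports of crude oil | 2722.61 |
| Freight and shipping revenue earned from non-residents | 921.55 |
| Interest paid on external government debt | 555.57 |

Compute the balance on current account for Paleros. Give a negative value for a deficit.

Goods: -1660.85 - 1665.06 - 2722.61 + 1797.15 + 2057.64 + 1077.55 = -1116.18
Services: -925.61 + 694.88 + 921.69 + 921.55 = 1612.51
Primary income: -301.36 - 555.57 = -856.93
Secondary income: 209.22 + 837.95 - 523.72 = 523.45
Current account = (-1116.18) + 1612.51 + (-856.93) + 523.45 = 162.85
(Excluded from the current account — capital account: capital transfers received from emigrants 172.09, acquisition of foreign patents and trademarks (non-produced assets) 147.49; financial account: sale of domestic government bonds to non-residents 649.94, foreign purchases of equities on the domestic stock exchange 998.47.)

162.85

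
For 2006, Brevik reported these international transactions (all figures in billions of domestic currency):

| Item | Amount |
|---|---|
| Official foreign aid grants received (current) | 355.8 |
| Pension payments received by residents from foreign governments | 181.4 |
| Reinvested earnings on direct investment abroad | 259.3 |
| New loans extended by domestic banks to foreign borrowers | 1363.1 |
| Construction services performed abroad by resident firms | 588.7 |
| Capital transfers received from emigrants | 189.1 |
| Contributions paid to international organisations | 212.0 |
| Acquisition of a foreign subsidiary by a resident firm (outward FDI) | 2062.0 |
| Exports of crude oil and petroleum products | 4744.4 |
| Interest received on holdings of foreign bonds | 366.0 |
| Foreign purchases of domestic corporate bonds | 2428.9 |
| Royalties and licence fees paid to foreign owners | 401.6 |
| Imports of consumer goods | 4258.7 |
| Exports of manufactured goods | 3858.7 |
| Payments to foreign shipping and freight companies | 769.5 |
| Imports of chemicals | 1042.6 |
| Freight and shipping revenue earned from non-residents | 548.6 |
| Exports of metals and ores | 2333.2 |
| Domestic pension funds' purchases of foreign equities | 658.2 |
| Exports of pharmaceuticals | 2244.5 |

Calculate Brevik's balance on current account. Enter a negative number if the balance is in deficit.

Goods: 4744.4 + 2333.2 - 4258.7 - 1042.6 + 3858.7 + 2244.5 = 7879.5
Services: 588.7 - 401.6 + 548.6 - 769.5 = -33.8
Primary income: 366.0 + 259.3 = 625.3
Secondary income: 181.4 - 212.0 + 355.8 = 325.2
Current account = 7879.5 + (-33.8) + 625.3 + 325.2 = 8796.2
(Excluded from the current account — financial account: new loans extended by domestic banks to foreign borrowers 1363.1, acquisition of a foreign subsidiary by a resident firm (outward FDI) 2062.0, foreign purchases of domestic corporate bonds 2428.9, domestic pension funds' purchases of foreign equities 658.2; capital account: capital transfers received from emigrants 189.1.)

8796.2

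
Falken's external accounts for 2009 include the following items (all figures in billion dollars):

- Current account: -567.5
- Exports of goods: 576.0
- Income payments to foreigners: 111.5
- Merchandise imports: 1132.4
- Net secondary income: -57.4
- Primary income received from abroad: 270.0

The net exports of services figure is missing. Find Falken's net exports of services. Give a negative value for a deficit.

Current account = goods balance + services balance + net primary income + net secondary income
Sum of the known components = -455.3
Net exports of services = CA - (known components) = -567.5 - (-455.3) = -112.2

-112.2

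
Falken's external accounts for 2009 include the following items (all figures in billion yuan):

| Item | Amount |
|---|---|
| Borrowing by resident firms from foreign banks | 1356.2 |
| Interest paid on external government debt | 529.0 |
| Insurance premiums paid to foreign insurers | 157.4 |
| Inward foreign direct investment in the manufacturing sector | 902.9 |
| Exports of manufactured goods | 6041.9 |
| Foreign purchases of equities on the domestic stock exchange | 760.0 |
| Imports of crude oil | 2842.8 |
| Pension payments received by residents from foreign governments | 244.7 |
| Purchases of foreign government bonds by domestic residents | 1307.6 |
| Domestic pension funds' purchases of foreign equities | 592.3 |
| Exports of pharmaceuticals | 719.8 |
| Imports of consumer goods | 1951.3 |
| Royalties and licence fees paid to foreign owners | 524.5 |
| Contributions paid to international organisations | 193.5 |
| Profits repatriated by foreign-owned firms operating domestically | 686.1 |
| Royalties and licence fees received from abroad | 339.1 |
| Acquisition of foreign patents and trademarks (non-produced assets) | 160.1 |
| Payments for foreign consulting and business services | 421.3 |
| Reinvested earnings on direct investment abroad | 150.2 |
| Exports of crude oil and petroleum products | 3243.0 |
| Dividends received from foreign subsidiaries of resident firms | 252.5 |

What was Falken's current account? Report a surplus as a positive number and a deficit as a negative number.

Goods: 3243.0 - 1951.3 + 6041.9 + 719.8 - 2842.8 = 5210.6
Services: -421.3 + 339.1 - 524.5 - 157.4 = -764.1
Primary income: -686.1 - 529.0 + 150.2 + 252.5 = -812.4
Secondary income: 244.7 - 193.5 = 51.2
Current account = 5210.6 + (-764.1) + (-812.4) + 51.2 = 3685.3
(Excluded from the current account — financial account: borrowing by resident firms from foreign banks 1356.2, inward foreign direct investment in the manufacturing sector 902.9, foreign purchases of equities on the domestic stock exchange 760.0, purchases of foreign government bonds by domestic residents 1307.6, domestic pension funds' purchases of foreign equities 592.3; capital account: acquisition of foreign patents and trademarks (non-produced assets) 160.1.)

3685.3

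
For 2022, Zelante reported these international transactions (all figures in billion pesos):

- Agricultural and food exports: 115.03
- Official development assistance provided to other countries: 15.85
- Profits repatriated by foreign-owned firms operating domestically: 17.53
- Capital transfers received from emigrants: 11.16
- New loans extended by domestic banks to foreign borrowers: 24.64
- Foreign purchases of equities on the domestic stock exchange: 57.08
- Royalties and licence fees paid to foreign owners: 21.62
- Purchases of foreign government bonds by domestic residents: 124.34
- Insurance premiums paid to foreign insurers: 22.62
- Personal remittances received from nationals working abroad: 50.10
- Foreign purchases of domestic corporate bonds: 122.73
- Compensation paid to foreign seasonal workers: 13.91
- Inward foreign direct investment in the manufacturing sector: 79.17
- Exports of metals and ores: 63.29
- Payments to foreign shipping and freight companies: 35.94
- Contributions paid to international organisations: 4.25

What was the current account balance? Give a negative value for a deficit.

96.70

Goods: 115.03 + 63.29 = 178.32
Services: -22.62 - 21.62 - 35.94 = -80.18
Primary income: -17.53 - 13.91 = -31.44
Secondary income: -4.25 - 15.85 + 50.10 = 30.00
Current account = 178.32 + (-80.18) + (-31.44) + 30.00 = 96.70
(Excluded from the current account — capital account: capital transfers received from emigrants 11.16; financial account: new loans extended by domestic banks to foreign borrowers 24.64, foreign purchases of equities on the domestic stock exchange 57.08, purchases of foreign government bonds by domestic residents 124.34, foreign purchases of domestic corporate bonds 122.73, inward foreign direct investment in the manufacturing sector 79.17.)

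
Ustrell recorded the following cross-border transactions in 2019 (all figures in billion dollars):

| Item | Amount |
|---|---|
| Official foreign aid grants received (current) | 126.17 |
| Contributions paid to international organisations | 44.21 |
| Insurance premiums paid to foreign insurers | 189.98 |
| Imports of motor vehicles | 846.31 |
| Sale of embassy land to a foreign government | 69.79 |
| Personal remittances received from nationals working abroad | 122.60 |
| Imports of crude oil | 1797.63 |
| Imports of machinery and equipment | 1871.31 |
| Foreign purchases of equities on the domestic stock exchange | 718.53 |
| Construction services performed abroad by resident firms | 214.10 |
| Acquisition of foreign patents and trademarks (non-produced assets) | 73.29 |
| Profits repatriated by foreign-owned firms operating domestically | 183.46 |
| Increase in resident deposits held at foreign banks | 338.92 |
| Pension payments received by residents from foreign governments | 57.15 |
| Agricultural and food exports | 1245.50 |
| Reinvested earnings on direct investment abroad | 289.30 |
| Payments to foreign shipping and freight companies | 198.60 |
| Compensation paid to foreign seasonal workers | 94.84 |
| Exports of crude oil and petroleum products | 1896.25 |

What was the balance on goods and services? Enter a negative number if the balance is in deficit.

-1547.98

Goods: 1245.50 - 1797.63 - 846.31 + 1896.25 - 1871.31 = -1373.50
Services: -189.98 - 198.60 + 214.10 = -174.48
Trade balance = -1373.50 + (-174.48) = -1547.98
(Excluded from the trade balance — secondary income: official foreign aid grants received (current) 126.17, contributions paid to international organisations 44.21, personal remittances received from nationals working abroad 122.60, pension payments received by residents from foreign governments 57.15; capital account: sale of embassy land to a foreign government 69.79, acquisition of foreign patents and trademarks (non-produced assets) 73.29; financial account: foreign purchases of equities on the domestic stock exchange 718.53, increase in resident deposits held at foreign banks 338.92; primary income: profits repatriated by foreign-owned firms operating domestically 183.46, reinvested earnings on direct investment abroad 289.30, compensation paid to foreign seasonal workers 94.84.)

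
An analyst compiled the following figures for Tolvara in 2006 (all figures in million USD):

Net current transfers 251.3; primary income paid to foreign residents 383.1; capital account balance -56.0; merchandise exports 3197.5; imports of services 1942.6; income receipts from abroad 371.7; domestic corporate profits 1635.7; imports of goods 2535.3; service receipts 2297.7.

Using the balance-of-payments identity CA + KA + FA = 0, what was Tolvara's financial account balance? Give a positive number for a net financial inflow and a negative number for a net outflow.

Goods balance = 3197.5 - 2535.3 = 662.2
Services balance = 2297.7 - 1942.6 = 355.1
Trade balance (goods + services) = 662.2 + 355.1 = 1017.3
Net primary income = 371.7 - 383.1 = -11.4
Net secondary income = 251.3
Current account = 1017.3 + (-11.4) + 251.3 = 1257.2
Financial account = -(1257.2 + (-56.0)) = -1201.2

-1201.2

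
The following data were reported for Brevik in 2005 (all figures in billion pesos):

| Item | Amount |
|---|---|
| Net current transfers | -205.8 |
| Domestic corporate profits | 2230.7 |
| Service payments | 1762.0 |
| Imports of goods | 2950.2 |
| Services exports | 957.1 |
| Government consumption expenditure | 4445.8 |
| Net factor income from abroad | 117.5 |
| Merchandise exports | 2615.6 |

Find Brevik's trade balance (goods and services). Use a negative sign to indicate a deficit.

-1139.5

Goods balance = 2615.6 - 2950.2 = -334.6
Services balance = 957.1 - 1762.0 = -804.9
Trade balance (goods + services) = -334.6 + (-804.9) = -1139.5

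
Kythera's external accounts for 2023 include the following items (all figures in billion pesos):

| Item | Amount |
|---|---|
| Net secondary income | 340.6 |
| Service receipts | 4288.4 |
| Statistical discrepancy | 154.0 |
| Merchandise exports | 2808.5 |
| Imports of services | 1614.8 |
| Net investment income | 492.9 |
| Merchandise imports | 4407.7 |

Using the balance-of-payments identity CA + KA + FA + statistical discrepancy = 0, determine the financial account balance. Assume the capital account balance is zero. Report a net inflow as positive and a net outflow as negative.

Goods balance = 2808.5 - 4407.7 = -1599.2
Services balance = 4288.4 - 1614.8 = 2673.6
Trade balance (goods + services) = -1599.2 + 2673.6 = 1074.4
Net primary income = 492.9
Net secondary income = 340.6
Current account = 1074.4 + 492.9 + 340.6 = 1907.9
Financial account = -(1907.9 + 154.0) = -2061.9

-2061.9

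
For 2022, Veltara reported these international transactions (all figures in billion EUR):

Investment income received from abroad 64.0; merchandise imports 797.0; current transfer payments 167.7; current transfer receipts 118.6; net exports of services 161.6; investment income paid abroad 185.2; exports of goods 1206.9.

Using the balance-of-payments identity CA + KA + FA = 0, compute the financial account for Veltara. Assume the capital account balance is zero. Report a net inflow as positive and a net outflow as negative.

Goods balance = 1206.9 - 797.0 = 409.9
Services balance = 161.6
Trade balance (goods + services) = 409.9 + 161.6 = 571.5
Net primary income = 64.0 - 185.2 = -121.2
Net secondary income = 118.6 - 167.7 = -49.1
Current account = 571.5 + (-121.2) + (-49.1) = 401.2
Financial account = -(401.2) = -401.2

-401.2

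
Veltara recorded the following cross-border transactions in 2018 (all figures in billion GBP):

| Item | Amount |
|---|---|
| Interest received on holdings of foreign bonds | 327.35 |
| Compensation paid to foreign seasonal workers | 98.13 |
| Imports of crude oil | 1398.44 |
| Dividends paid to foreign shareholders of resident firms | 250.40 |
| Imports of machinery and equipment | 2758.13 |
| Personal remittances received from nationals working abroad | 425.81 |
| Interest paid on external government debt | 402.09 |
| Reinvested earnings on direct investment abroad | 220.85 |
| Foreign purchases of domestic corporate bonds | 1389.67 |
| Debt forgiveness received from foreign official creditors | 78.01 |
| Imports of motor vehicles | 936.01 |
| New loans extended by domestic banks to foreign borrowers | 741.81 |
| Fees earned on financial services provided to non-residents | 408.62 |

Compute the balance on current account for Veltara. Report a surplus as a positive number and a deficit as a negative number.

Goods: -936.01 - 2758.13 - 1398.44 = -5092.58
Services: 408.62
Primary income: -250.40 + 220.85 + 327.35 - 98.13 - 402.09 = -202.42
Secondary income: 425.81
Current account = (-5092.58) + 408.62 + (-202.42) + 425.81 = -4460.57
(Excluded from the current account — financial account: foreign purchases of domestic corporate bonds 1389.67, new loans extended by domestic banks to foreign borrowers 741.81; capital account: debt forgiveness received from foreign official creditors 78.01.)

-4460.57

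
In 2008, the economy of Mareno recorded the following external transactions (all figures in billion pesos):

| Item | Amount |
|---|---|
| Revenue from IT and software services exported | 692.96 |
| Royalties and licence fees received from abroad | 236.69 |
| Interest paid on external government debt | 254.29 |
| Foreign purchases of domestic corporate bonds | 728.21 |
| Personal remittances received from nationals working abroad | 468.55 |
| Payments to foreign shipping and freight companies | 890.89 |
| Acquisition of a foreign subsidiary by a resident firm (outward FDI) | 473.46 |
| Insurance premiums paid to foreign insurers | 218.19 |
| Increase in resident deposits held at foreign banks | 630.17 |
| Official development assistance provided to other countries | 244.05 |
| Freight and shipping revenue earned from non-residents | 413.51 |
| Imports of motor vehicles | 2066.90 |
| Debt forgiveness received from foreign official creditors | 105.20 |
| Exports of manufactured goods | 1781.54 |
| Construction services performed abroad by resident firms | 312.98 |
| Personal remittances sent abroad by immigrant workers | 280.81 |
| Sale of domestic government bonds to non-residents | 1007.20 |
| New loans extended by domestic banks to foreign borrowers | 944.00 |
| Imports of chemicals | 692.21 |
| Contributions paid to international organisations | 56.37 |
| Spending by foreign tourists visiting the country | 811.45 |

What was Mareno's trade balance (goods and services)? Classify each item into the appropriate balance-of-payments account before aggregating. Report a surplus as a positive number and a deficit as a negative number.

Goods: -2066.90 - 692.21 + 1781.54 = -977.57
Services: -218.19 - 890.89 + 413.51 + 236.69 + 312.98 + 811.45 + 692.96 = 1358.51
Trade balance = -977.57 + 1358.51 = 380.94
(Excluded from the trade balance — primary income: interest paid on external government debt 254.29; financial account: foreign purchases of domestic corporate bonds 728.21, acquisition of a foreign subsidiary by a resident firm (outward FDI) 473.46, increase in resident deposits held at foreign banks 630.17, sale of domestic government bonds to non-residents 1007.20, new loans extended by domestic banks to foreign borrowers 944.00; secondary income: personal remittances received from nationals working abroad 468.55, official development assistance provided to other countries 244.05, personal remittances sent abroad by immigrant workers 280.81, contributions paid to international organisations 56.37; capital account: debt forgiveness received from foreign official creditors 105.20.)

380.94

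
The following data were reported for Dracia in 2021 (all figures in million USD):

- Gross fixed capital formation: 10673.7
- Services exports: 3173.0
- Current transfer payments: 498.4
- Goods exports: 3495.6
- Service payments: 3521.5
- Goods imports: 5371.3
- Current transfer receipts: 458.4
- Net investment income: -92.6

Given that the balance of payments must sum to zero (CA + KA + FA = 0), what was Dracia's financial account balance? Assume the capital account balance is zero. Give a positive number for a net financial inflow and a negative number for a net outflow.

Goods balance = 3495.6 - 5371.3 = -1875.7
Services balance = 3173.0 - 3521.5 = -348.5
Trade balance (goods + services) = -1875.7 + (-348.5) = -2224.2
Net primary income = -92.6
Net secondary income = 458.4 - 498.4 = -40.0
Current account = -2224.2 + (-92.6) + (-40.0) = -2356.8
Financial account = -(-2356.8) = 2356.8

2356.8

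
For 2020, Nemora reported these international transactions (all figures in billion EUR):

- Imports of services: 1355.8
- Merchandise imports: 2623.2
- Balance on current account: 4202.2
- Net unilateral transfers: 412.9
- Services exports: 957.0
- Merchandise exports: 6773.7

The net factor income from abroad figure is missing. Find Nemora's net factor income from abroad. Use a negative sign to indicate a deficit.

37.6

Current account = goods balance + services balance + net primary income + net secondary income
Sum of the known components = 4164.6
Net factor income from abroad = CA - (known components) = 4202.2 - 4164.6 = 37.6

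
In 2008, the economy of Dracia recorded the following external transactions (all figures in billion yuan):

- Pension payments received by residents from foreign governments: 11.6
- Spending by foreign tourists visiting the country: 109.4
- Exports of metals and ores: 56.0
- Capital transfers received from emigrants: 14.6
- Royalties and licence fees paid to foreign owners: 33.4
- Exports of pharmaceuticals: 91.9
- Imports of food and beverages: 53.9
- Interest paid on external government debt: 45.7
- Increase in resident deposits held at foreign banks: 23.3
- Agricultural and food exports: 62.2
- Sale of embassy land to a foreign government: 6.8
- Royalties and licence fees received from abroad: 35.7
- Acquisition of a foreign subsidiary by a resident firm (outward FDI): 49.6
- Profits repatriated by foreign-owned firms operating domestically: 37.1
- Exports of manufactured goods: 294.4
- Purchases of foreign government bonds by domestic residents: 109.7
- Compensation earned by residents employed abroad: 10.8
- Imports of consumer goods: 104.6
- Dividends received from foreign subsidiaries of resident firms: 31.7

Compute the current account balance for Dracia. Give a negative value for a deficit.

Goods: 294.4 - 53.9 + 56.0 + 62.2 - 104.6 + 91.9 = 346.0
Services: 35.7 - 33.4 + 109.4 = 111.7
Primary income: 10.8 - 37.1 - 45.7 + 31.7 = -40.3
Secondary income: 11.6
Current account = 346.0 + 111.7 + (-40.3) + 11.6 = 429.0
(Excluded from the current account — capital account: capital transfers received from emigrants 14.6, sale of embassy land to a foreign government 6.8; financial account: increase in resident deposits held at foreign banks 23.3, acquisition of a foreign subsidiary by a resident firm (outward FDI) 49.6, purchases of foreign government bonds by domestic residents 109.7.)

429.0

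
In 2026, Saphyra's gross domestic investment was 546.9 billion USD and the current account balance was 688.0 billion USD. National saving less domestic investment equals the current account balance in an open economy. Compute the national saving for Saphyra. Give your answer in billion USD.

S = I + CA = 546.9 + 688.0 = 1234.9

1234.9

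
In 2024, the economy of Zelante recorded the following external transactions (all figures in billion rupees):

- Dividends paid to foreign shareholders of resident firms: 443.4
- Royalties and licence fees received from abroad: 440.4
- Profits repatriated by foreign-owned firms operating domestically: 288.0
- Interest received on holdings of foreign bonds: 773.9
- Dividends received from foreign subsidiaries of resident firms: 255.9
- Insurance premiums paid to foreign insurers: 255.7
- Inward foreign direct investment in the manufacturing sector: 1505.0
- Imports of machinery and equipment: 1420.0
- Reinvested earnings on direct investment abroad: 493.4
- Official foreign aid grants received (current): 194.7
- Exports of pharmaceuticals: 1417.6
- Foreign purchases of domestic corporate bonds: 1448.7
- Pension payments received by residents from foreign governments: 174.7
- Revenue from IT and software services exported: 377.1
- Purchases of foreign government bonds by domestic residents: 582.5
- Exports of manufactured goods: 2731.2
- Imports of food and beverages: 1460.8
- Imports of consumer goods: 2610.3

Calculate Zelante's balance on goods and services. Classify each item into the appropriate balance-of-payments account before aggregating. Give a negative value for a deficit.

Goods: -1420.0 + 2731.2 - 1460.8 - 2610.3 + 1417.6 = -1342.3
Services: 440.4 - 255.7 + 377.1 = 561.8
Trade balance = -1342.3 + 561.8 = -780.5
(Excluded from the trade balance — primary income: dividends paid to foreign shareholders of resident firms 443.4, profits repatriated by foreign-owned firms operating domestically 288.0, interest received on holdings of foreign bonds 773.9, dividends received from foreign subsidiaries of resident firms 255.9, reinvested earnings on direct investment abroad 493.4; financial account: inward foreign direct investment in the manufacturing sector 1505.0, foreign purchases of domestic corporate bonds 1448.7, purchases of foreign government bonds by domestic residents 582.5; secondary income: official foreign aid grants received (current) 194.7, pension payments received by residents from foreign governments 174.7.)

-780.5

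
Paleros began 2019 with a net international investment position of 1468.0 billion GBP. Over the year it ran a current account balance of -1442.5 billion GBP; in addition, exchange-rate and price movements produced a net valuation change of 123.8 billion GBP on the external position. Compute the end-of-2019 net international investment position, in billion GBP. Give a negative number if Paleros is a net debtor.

Change in NIIP = current account + net valuation change = -1442.5 + 123.8 = -1318.7
End-of-year NIIP = 1468.0 + (-1318.7) = 149.3

149.3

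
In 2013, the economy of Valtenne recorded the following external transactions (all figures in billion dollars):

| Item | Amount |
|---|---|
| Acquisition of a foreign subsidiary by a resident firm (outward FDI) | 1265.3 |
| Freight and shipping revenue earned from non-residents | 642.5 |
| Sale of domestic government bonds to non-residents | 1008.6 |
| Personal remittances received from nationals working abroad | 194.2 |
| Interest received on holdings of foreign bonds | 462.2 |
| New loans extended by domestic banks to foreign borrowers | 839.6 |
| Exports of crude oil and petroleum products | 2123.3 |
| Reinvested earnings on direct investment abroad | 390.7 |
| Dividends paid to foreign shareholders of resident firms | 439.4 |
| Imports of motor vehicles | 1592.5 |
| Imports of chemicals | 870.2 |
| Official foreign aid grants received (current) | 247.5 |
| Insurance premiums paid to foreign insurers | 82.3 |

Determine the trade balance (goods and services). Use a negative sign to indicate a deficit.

Goods: 2123.3 - 1592.5 - 870.2 = -339.4
Services: 642.5 - 82.3 = 560.2
Trade balance = -339.4 + 560.2 = 220.8
(Excluded from the trade balance — financial account: acquisition of a foreign subsidiary by a resident firm (outward FDI) 1265.3, sale of domestic government bonds to non-residents 1008.6, new loans extended by domestic banks to foreign borrowers 839.6; secondary income: personal remittances received from nationals working abroad 194.2, official foreign aid grants received (current) 247.5; primary income: interest received on holdings of foreign bonds 462.2, reinvested earnings on direct investment abroad 390.7, dividends paid to foreign shareholders of resident firms 439.4.)

220.8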